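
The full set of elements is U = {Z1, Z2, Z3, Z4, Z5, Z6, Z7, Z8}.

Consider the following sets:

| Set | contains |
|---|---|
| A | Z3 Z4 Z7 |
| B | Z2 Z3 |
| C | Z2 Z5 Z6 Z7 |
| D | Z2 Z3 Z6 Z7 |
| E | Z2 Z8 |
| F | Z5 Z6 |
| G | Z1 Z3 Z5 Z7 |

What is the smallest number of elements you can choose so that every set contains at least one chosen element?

The 3 elements {Z3, Z6, Z8} hit every set.
The sets A, E, F are pairwise disjoint, so any hitting set needs a separate element for each — at least 3. Hence 3 is optimal.

3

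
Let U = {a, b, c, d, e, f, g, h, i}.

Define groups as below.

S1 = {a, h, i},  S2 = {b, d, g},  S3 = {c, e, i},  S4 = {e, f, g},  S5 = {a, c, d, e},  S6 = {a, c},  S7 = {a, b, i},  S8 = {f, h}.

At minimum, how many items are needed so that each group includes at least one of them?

The 4 items {a, f, g, i} hit every group.
No choice of 3 items meets every group, so 4 is the minimum.

4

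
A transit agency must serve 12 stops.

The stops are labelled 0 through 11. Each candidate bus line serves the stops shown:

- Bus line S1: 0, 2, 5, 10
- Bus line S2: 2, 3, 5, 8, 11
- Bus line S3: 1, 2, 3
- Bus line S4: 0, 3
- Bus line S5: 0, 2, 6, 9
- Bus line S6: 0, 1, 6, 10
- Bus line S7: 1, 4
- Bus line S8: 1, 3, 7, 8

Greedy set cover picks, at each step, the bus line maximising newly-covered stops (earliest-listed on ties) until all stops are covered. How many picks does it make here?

Greedy: pick S2 (covers 5 new) → pick S6 (covers 4 new) → pick S5 (covers 1 new) → pick S7 (covers 1 new) → pick S8 (covers 1 new). Total picks: 5.

5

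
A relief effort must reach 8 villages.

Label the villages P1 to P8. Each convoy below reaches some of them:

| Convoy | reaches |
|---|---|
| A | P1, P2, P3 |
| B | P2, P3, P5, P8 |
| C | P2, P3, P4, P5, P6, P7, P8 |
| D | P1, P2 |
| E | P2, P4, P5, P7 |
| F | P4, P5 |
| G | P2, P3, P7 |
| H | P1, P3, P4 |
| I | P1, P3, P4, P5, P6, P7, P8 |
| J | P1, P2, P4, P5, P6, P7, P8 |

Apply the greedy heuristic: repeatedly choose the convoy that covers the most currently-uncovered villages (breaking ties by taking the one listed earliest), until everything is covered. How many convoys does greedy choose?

Greedy: pick C (covers 7 new) → pick A (covers 1 new). Total picks: 2.

2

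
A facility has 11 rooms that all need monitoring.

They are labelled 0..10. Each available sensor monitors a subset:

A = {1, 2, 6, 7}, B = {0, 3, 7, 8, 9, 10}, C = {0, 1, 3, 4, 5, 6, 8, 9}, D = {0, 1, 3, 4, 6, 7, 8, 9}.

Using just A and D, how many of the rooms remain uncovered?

2

Union of A, D = {0, 1, 2, 3, 4, 6, 7, 8, 9}.
Not covered: 5, 10 — 2 rooms.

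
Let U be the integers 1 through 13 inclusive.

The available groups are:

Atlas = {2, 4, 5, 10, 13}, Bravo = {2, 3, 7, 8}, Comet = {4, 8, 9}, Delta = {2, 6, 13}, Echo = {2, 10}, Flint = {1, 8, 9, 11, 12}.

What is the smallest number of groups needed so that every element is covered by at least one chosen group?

Atlas and Bravo and Delta and Flint together: Atlas ∪ Bravo ∪ Delta ∪ Flint = {1, 2, 3, 4, 5, 6, 7, 8, 9, 10, 11, 12, 13} — every element is covered.
Only Bravo contains 3, so Bravo is forced; the remaining 9 elements need at least 3 more groups (each remaining group adds at most 4) — so at least 4 groups are needed, and 4 is optimal.

4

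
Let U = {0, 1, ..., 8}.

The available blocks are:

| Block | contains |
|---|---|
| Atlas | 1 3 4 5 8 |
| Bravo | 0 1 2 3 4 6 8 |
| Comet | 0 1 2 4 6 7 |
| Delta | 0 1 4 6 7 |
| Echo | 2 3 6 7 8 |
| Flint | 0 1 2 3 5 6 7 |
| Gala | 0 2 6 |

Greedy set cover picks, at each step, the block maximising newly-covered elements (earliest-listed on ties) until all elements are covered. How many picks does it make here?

2

Greedy: pick Bravo (covers 7 new) → pick Flint (covers 2 new). Total picks: 2.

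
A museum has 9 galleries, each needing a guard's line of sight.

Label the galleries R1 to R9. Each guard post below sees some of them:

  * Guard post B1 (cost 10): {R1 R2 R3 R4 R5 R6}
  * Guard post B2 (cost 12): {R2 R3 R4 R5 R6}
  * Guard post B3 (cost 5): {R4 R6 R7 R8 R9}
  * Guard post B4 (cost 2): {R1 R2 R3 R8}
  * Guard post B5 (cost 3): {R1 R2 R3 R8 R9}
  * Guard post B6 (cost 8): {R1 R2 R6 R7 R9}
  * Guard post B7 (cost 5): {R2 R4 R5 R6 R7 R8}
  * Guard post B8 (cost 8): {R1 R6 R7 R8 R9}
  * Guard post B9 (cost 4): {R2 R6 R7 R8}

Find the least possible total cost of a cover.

8

B5, B7 together cover every gallery (B5 ∪ B7 = {R1, R2, R3, R4, R5, R6, R7, R8, R9}); total cost 3 + 5 = 8.
The greedy pick B4, B3, B7 costs 12; no covering selection beats 8.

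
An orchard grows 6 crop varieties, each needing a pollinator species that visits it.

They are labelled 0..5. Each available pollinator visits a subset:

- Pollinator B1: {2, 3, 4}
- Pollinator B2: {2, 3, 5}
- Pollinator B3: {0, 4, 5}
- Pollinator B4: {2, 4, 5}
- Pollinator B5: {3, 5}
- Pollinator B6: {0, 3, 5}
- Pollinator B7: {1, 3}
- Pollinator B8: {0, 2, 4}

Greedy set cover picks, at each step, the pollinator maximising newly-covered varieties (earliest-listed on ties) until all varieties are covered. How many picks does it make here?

Greedy: pick B1 (covers 3 new) → pick B3 (covers 2 new) → pick B7 (covers 1 new). Total picks: 3.

3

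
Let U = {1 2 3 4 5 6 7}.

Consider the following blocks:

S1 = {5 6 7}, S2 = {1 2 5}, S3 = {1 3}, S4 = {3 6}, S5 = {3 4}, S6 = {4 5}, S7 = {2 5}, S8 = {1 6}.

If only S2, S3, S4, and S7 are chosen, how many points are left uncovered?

2

Union of S2, S3, S4, S7 = {1, 2, 3, 5, 6}.
Not covered: 4, 7 — 2 points.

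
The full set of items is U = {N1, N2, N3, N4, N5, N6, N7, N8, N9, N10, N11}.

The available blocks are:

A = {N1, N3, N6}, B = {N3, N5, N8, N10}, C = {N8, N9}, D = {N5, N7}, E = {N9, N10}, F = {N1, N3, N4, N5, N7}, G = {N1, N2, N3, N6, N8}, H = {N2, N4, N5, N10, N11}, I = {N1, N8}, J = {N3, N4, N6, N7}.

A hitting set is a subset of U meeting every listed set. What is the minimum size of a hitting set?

4

Take T = {N1, N5, N6, N9}. Each listed block contains at least one of these, so T is a hitting set of size 4.
No choice of 3 items meets every block, so 4 is the minimum.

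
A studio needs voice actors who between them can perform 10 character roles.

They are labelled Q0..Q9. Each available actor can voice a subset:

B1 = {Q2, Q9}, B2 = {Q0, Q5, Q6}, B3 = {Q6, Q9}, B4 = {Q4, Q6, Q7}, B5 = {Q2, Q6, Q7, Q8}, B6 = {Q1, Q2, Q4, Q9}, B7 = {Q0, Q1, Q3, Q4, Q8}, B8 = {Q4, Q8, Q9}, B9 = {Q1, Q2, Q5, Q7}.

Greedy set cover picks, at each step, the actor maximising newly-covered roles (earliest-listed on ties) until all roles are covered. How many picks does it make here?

Greedy: pick B7 (covers 5 new) → pick B5 (covers 3 new) → pick B1 (covers 1 new) → pick B2 (covers 1 new). Total picks: 4.
(The true minimum cover uses only 3 actors, so greedy is not optimal here.)

4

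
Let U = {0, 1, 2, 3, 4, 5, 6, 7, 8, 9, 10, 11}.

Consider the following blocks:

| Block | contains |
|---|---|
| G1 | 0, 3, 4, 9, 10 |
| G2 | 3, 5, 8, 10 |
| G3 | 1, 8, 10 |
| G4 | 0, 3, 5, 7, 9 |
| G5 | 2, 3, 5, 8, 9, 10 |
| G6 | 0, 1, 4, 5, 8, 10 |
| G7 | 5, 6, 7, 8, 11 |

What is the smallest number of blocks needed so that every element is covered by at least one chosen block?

3

G5, G6, and G7 cover everything between them: the union {0, 1, 2, 3, 4, 5, 6, 7, 8, 9, 10, 11} is all of U.
Only G5 contains 2, so G5 is forced; the remaining 6 elements need at least 2 more blocks (each remaining block adds at most 3) — so at least 3 blocks are needed, and 3 is optimal.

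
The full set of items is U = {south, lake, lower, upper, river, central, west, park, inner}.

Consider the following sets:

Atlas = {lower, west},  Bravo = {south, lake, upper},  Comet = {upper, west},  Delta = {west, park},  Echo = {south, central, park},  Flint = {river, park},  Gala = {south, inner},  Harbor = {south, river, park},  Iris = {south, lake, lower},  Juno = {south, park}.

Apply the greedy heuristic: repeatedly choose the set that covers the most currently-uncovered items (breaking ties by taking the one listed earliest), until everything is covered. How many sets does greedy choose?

Greedy: pick Bravo (covers 3 new) → pick Atlas (covers 2 new) → pick Echo (covers 2 new) → pick Flint (covers 1 new) → pick Gala (covers 1 new). Total picks: 5.

5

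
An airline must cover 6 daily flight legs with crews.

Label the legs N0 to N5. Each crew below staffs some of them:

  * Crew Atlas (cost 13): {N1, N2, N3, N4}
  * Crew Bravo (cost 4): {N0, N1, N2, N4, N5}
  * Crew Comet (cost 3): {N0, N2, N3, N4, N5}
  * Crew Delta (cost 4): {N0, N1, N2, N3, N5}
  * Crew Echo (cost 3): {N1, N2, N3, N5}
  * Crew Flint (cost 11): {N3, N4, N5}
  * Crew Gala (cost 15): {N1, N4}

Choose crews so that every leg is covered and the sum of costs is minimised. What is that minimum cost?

6

Comet, Echo together cover every leg (Comet ∪ Echo = {N0, N1, N2, N3, N4, N5}); total cost 3 + 3 = 6.
No covering selection has total cost below 6.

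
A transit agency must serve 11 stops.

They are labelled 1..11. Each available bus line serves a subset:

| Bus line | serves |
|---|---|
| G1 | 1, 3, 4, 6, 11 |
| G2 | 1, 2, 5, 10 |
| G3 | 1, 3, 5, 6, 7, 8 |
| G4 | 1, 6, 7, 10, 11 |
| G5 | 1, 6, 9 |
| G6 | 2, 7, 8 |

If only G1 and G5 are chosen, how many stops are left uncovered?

5

Union of G1, G5 = {1, 3, 4, 6, 9, 11}.
Not covered: 2, 5, 7, 8, 10 — 5 stops.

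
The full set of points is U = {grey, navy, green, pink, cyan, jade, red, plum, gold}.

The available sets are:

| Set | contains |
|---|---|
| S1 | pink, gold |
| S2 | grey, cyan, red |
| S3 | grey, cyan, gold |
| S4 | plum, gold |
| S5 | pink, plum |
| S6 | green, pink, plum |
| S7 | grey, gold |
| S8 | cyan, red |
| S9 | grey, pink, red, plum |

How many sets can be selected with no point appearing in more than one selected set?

S6, S7, S8 are pairwise disjoint (S6={green,pink,plum}; S7={grey,gold}; S8={cyan,red}).
Every remaining set overlaps one of these, and no 4 of the listed sets are pairwise disjoint, so 3 is the maximum.

3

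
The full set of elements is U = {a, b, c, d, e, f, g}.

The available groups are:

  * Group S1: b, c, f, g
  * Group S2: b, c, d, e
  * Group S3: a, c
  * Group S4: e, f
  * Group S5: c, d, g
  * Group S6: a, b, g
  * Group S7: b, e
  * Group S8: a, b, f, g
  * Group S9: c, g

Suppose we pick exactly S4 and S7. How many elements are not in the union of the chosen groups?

Union of S4, S7 = {b, e, f}.
Not covered: a, c, d, g — 4 elements.

4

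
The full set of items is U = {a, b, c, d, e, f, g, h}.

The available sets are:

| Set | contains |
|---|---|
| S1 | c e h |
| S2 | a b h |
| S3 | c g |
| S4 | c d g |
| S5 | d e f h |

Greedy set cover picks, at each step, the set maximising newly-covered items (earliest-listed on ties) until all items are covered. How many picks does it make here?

3

Greedy: pick S5 (covers 4 new) → pick S2 (covers 2 new) → pick S3 (covers 2 new). Total picks: 3.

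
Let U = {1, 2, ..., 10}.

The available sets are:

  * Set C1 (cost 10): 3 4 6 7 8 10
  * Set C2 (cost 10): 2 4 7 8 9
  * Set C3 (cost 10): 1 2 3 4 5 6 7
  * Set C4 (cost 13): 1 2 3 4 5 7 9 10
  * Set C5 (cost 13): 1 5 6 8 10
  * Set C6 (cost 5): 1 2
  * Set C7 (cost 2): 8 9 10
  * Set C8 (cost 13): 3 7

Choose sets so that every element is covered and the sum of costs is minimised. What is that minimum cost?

C3, C7 together cover every element (C3 ∪ C7 = {1, 2, 3, 4, 5, 6, 7, 8, 9, 10}); total cost 10 + 2 = 12.
No covering selection has total cost below 12.

12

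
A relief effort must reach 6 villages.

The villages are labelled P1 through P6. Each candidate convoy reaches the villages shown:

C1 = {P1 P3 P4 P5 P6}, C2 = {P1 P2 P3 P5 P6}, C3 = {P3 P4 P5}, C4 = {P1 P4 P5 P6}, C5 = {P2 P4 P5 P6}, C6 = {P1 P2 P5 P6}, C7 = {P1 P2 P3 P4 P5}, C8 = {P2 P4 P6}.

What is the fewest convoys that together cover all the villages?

2

Take {C2, C3}. Their union is {P1, P2, P3, P4, P5, P6}, which is all 6 villages.
No single convoy has all 6 villages (the largest, C1, has 5), so 2 is optimal.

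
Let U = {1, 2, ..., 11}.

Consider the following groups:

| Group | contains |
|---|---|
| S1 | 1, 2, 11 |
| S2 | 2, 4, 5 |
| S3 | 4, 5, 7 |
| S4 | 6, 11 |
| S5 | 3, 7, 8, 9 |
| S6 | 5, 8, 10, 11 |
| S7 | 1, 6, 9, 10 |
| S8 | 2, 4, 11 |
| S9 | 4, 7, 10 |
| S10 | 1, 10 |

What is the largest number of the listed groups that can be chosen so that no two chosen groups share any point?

4

S2, S4, S5, S10 are pairwise disjoint (S2={2,4,5}; S4={6,11}; S5={3,7,8,9}; S10={1,10}).
Every remaining group overlaps one of these, and no 5 of the listed groups are pairwise disjoint, so 4 is the maximum.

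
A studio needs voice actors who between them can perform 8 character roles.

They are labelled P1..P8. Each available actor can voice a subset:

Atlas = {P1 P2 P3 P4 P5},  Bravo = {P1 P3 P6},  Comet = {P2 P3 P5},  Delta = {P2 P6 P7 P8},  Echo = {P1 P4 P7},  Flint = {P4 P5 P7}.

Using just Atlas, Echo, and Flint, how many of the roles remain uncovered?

Union of Atlas, Echo, Flint = {P1, P2, P3, P4, P5, P7}.
Not covered: P6, P8 — 2 roles.

2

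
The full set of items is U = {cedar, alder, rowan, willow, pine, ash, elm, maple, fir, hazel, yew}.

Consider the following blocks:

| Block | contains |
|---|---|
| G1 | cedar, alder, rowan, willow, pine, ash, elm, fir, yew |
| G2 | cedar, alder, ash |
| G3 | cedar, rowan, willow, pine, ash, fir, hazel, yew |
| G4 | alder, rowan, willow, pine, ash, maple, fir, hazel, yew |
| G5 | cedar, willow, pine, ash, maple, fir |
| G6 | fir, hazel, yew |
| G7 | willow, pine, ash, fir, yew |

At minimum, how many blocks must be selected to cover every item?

G1 and G4 together: G1 ∪ G4 = {cedar, alder, rowan, willow, pine, ash, elm, maple, fir, hazel, yew} — every item is covered.
No single block has all 11 items (the largest, G1, has 9), so 2 is optimal.

2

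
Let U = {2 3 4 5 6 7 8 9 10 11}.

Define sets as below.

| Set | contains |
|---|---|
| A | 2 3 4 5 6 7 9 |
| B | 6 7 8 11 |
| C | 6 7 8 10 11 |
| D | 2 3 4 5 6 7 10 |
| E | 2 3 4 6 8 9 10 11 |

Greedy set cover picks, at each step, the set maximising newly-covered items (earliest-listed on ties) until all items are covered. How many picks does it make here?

Greedy: pick E (covers 8 new) → pick A (covers 2 new). Total picks: 2.

2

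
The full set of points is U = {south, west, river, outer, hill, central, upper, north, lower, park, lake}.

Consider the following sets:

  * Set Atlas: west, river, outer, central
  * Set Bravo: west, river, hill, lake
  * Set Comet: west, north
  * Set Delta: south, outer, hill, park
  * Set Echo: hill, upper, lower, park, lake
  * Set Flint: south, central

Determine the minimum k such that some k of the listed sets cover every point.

Atlas and Comet and Echo and Flint together: Atlas ∪ Comet ∪ Echo ∪ Flint = {south, west, river, outer, hill, central, upper, north, lower, park, lake} — every point is covered.
No 3 of the 6 sets cover everything (all 20 combinations miss at least one point), so 4 is optimal.

4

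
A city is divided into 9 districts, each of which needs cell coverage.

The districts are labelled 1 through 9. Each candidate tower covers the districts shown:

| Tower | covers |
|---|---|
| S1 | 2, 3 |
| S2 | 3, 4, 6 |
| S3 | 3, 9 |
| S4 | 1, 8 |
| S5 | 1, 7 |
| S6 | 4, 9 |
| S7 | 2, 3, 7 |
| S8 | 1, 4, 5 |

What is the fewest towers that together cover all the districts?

Take {S2, S3, S4, S7, S8}. Their union is {1, 2, 3, 4, 5, 6, 7, 8, 9}, which is all 9 districts.
No 4 of the 8 towers cover everything (all 70 combinations miss at least one district), so 5 is optimal.

5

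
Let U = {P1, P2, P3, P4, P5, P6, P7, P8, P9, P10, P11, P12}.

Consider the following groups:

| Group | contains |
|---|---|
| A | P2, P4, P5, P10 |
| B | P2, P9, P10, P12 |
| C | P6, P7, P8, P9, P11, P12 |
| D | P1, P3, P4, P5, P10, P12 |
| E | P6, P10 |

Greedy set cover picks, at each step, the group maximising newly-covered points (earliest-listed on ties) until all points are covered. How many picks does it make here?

Greedy: pick C (covers 6 new) → pick D (covers 5 new) → pick A (covers 1 new). Total picks: 3.

3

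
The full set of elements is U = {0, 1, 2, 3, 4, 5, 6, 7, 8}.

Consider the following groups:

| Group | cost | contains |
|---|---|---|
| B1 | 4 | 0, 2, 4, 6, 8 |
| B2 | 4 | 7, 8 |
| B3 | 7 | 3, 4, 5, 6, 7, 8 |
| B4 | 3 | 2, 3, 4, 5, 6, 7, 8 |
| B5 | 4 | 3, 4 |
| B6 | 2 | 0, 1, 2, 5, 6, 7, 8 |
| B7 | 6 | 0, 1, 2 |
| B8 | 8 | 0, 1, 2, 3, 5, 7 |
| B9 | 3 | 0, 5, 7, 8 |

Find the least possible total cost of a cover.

5

B4, B6 together cover every element (B4 ∪ B6 = {0, 1, 2, 3, 4, 5, 6, 7, 8}); total cost 3 + 2 = 5.
No covering selection has total cost below 5.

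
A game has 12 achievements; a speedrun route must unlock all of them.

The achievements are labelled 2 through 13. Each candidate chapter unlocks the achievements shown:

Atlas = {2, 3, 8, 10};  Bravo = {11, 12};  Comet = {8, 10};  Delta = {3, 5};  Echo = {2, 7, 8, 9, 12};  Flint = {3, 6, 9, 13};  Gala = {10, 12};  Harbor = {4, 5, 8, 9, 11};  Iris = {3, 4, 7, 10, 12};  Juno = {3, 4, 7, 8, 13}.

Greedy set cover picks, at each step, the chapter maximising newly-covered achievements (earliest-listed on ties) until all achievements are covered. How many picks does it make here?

4

Greedy: pick Echo (covers 5 new) → pick Flint (covers 3 new) → pick Harbor (covers 3 new) → pick Atlas (covers 1 new). Total picks: 4.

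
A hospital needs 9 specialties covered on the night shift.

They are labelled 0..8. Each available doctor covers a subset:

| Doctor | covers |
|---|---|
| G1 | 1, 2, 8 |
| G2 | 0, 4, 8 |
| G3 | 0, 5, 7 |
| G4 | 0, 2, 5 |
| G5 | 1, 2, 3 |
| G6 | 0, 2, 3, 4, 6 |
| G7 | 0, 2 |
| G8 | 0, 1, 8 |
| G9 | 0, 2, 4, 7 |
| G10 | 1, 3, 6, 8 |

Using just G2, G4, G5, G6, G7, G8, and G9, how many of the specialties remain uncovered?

0

Union of G2, G4, G5, G6, G7, G8, G9 = {0, 1, 2, 3, 4, 5, 6, 7, 8} — that's every specialty, so 0 are uncovered.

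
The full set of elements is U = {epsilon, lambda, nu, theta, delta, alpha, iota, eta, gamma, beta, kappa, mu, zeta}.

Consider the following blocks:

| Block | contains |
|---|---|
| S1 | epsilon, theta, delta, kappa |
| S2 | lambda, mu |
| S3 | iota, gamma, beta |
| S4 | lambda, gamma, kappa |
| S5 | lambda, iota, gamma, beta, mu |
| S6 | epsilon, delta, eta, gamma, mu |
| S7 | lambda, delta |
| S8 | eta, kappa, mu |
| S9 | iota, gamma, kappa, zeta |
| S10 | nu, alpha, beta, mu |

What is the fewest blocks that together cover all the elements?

Take {S1, S4, S6, S9, S10}. Their union is {epsilon, lambda, nu, theta, delta, alpha, iota, eta, gamma, beta, kappa, mu, zeta}, which is all 13 elements.
No 4 of the 10 blocks cover everything (all 210 combinations miss at least one element), so 5 is optimal.

5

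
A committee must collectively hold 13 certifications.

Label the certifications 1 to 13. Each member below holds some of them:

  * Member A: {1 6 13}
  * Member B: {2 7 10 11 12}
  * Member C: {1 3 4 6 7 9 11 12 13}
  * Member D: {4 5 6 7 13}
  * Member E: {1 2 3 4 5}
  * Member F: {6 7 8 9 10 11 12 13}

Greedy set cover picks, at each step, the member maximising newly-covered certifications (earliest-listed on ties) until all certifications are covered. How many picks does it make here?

Greedy: pick C (covers 9 new) → pick B (covers 2 new) → pick D (covers 1 new) → pick F (covers 1 new). Total picks: 4.
(The true minimum cover uses only 2 members, so greedy is not optimal here.)

4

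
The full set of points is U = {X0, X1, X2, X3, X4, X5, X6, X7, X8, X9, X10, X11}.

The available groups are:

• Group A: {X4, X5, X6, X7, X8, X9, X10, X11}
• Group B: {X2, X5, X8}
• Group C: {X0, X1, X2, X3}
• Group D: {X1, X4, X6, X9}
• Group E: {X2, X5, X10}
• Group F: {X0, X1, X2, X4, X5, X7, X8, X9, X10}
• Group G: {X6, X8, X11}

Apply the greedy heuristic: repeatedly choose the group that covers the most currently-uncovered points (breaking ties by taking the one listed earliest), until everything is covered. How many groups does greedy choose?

Greedy: pick F (covers 9 new) → pick A (covers 2 new) → pick C (covers 1 new). Total picks: 3.
(The true minimum cover uses only 2 groups, so greedy is not optimal here.)

3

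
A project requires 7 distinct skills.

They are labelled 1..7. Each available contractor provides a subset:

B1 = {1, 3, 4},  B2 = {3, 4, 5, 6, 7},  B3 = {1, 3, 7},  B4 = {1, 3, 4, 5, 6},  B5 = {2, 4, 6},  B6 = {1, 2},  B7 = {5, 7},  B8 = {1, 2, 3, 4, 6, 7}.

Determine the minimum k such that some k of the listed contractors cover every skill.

2

B2 and B8 together: B2 ∪ B8 = {1, 2, 3, 4, 5, 6, 7} — every skill is covered.
No single contractor has all 7 skills (the largest, B8, has 6), so 2 is optimal.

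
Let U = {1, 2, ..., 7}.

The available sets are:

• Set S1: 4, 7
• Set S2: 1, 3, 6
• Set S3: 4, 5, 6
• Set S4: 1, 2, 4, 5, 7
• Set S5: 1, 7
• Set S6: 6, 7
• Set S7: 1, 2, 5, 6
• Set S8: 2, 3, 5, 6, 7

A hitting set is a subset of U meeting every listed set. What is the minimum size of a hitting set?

H = {6, 7} meets every set (each contains at least one member of H), and |H| = 2.
The sets S1, S2 are pairwise disjoint, so any hitting set needs a separate point for each — at least 2. Hence 2 is optimal.

2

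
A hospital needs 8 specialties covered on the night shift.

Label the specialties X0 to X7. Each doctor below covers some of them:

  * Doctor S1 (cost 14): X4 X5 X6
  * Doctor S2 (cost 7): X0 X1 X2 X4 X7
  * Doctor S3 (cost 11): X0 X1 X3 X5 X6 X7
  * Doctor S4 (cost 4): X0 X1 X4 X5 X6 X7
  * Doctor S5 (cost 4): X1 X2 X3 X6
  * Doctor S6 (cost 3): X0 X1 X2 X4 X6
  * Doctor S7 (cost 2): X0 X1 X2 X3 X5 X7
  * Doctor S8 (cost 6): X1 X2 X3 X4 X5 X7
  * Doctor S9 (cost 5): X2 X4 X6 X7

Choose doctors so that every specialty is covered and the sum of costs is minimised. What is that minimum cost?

5

S6, S7 together cover every specialty (S6 ∪ S7 = {X0, X1, X2, X3, X4, X5, X6, X7}); total cost 3 + 2 = 5.
No covering selection has total cost below 5.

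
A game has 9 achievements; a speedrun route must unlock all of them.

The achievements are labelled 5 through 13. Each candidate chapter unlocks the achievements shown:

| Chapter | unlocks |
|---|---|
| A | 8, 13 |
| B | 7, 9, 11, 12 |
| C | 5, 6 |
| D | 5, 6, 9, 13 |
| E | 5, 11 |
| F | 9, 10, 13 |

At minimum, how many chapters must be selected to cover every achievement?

4

A and B and C and F together: A ∪ B ∪ C ∪ F = {5, 6, 7, 8, 9, 10, 11, 12, 13} — every achievement is covered.
No 3 of the 6 chapters cover everything (all 20 combinations miss at least one achievement), so 4 is optimal.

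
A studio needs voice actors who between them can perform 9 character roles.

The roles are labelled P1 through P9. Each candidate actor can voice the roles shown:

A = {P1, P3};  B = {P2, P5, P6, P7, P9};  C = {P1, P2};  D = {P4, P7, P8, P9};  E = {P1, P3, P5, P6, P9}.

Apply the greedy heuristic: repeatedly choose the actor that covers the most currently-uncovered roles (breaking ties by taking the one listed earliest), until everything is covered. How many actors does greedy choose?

3

Greedy: pick B (covers 5 new) → pick A (covers 2 new) → pick D (covers 2 new). Total picks: 3.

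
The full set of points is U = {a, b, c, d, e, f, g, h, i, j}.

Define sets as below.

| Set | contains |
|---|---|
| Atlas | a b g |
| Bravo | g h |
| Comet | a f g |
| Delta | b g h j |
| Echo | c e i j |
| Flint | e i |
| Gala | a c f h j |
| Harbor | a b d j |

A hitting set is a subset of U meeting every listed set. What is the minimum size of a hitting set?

3

T = {a, e, h} meets every set (each contains at least one member of T), and |T| = 3.
The sets Bravo, Flint, Harbor are pairwise disjoint, so any hitting set needs a separate point for each — at least 3. Hence 3 is optimal.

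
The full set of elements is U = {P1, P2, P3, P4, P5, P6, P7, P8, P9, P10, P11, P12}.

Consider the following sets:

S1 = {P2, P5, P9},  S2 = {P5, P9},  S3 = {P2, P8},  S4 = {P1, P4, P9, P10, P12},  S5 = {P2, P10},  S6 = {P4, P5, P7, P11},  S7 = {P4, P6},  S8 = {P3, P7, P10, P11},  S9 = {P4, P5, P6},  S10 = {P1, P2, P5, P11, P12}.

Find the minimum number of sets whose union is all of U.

S3, S4, S8, and S9 cover everything between them: the union {P1, P2, P3, P4, P5, P6, P7, P8, P9, P10, P11, P12} is all of U.
No 3 of the 10 sets cover everything (all 120 combinations miss at least one element), so 4 is optimal.

4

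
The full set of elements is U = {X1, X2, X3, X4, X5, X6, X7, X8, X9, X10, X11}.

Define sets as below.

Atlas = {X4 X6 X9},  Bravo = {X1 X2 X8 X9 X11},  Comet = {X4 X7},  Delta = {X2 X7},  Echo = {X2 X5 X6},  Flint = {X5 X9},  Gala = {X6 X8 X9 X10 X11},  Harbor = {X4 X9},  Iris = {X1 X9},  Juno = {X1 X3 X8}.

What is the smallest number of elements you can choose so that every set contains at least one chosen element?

The 4 elements {X2, X4, X8, X9} hit every set.
No choice of 3 elements meets every set, so 4 is the minimum.

4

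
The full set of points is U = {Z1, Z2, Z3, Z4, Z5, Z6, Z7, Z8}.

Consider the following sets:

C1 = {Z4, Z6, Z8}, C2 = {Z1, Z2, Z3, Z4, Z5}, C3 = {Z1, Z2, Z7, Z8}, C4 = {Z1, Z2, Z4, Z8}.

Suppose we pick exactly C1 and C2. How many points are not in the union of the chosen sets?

Union of C1, C2 = {Z1, Z2, Z3, Z4, Z5, Z6, Z8}.
Not covered: Z7 — 1 point.

1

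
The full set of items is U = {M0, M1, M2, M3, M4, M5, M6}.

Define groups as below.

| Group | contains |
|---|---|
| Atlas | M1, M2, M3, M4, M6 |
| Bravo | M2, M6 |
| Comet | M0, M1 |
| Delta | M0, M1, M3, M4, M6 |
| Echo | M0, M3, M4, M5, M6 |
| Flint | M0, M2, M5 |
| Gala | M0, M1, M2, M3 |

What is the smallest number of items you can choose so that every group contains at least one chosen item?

Take H = {M0, M6}. Each listed group contains at least one of these, so H is a hitting set of size 2.
The groups Bravo, Comet are pairwise disjoint, so any hitting set needs a separate item for each — at least 2. Hence 2 is optimal.

2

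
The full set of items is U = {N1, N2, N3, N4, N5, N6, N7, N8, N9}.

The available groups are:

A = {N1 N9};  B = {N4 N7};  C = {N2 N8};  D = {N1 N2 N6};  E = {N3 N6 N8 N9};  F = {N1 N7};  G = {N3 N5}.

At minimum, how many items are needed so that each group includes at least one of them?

4

The 4 items {N1, N3, N4, N8} hit every group.
The groups A, B, C, G are pairwise disjoint, so any hitting set needs a separate item for each — at least 4. Hence 4 is optimal.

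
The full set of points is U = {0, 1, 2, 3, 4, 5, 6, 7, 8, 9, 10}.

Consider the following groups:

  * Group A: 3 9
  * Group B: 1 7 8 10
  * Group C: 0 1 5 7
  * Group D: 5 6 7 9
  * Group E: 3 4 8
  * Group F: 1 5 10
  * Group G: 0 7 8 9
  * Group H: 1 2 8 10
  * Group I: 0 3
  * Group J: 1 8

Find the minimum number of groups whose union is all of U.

4

Take {D, E, H, I}. Their union is {0, 1, 2, 3, 4, 5, 6, 7, 8, 9, 10}, which is all 11 points.
No 3 of the 10 groups cover everything (all 120 combinations miss at least one point), so 4 is optimal.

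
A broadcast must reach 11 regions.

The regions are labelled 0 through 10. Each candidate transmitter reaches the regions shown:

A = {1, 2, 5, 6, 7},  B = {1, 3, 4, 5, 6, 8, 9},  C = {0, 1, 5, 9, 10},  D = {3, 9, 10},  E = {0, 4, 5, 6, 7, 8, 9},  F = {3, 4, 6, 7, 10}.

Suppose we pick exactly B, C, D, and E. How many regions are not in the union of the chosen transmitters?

1

Union of B, C, D, E = {0, 1, 3, 4, 5, 6, 7, 8, 9, 10}.
Not covered: 2 — 1 region.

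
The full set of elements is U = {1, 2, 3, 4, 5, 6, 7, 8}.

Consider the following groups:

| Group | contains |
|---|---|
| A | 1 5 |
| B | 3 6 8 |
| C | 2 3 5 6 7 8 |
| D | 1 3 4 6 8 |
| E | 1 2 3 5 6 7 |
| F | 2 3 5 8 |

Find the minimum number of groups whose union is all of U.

C and D together: C ∪ D = {1, 2, 3, 4, 5, 6, 7, 8} — every element is covered.
No single group has all 8 elements (the largest, C, has 6), so 2 is optimal.

2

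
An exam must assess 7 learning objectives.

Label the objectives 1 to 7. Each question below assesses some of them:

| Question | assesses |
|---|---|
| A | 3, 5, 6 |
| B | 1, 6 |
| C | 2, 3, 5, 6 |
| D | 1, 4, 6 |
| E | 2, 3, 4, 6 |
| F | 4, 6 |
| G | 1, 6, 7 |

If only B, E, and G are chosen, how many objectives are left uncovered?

1

Union of B, E, G = {1, 2, 3, 4, 6, 7}.
Not covered: 5 — 1 objective.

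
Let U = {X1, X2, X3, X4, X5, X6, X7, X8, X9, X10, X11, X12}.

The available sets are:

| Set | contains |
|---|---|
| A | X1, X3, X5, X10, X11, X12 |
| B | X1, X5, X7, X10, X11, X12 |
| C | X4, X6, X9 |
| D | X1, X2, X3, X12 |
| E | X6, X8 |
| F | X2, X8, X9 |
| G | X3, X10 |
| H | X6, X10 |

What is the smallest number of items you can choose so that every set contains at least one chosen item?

T = {X2, X6, X10} meets every set (each contains at least one member of T), and |T| = 3.
No choice of 2 items meets every set, so 3 is the minimum.

3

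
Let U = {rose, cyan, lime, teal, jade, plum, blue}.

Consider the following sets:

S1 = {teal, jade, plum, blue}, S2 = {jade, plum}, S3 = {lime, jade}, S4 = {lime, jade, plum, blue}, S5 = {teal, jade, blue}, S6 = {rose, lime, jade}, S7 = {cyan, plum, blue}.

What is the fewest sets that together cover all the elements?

3

S1 and S6 and S7 together: S1 ∪ S6 ∪ S7 = {rose, cyan, lime, teal, jade, plum, blue} — every element is covered.
Only S6 contains rose, so S6 is forced; the remaining 4 elements need at least 2 more sets (each remaining set adds at most 3) — so at least 3 sets are needed, and 3 is optimal.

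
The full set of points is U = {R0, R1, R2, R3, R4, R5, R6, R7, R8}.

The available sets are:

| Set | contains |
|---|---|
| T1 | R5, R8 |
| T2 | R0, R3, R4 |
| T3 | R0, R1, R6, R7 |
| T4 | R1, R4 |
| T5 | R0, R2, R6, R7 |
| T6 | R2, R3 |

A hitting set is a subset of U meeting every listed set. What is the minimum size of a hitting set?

The 4 points {R0, R3, R4, R8} hit every set.
No choice of 3 points meets every set, so 4 is the minimum.

4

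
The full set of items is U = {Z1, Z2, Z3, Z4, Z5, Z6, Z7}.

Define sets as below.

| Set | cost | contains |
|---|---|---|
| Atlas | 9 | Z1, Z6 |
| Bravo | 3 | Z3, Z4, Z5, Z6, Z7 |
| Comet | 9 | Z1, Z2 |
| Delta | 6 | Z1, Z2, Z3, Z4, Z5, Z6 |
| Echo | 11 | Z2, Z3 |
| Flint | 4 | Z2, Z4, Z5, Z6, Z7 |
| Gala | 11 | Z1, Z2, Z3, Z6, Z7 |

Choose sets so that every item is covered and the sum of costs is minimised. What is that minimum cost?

Bravo, Delta together cover every item (Bravo ∪ Delta = {Z1, Z2, Z3, Z4, Z5, Z6, Z7}); total cost 3 + 6 = 9.
No covering selection has total cost below 9.

9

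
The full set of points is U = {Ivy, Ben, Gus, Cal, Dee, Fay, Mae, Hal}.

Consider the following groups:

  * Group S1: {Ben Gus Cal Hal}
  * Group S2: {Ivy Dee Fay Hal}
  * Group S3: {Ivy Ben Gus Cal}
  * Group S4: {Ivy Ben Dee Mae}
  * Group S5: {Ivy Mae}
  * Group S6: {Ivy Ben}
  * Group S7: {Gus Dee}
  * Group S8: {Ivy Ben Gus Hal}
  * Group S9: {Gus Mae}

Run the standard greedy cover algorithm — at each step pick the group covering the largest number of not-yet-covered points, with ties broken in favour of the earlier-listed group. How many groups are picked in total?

Greedy: pick S1 (covers 4 new) → pick S2 (covers 3 new) → pick S4 (covers 1 new). Total picks: 3.

3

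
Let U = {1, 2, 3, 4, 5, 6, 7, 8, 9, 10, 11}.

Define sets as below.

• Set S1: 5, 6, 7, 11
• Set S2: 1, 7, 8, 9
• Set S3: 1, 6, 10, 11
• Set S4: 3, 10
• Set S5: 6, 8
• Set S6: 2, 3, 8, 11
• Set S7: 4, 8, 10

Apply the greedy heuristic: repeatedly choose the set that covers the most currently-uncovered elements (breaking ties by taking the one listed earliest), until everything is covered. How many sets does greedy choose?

5

Greedy: pick S1 (covers 4 new) → pick S2 (covers 3 new) → pick S4 (covers 2 new) → pick S6 (covers 1 new) → pick S7 (covers 1 new). Total picks: 5.
(The true minimum cover uses only 4 sets, so greedy is not optimal here.)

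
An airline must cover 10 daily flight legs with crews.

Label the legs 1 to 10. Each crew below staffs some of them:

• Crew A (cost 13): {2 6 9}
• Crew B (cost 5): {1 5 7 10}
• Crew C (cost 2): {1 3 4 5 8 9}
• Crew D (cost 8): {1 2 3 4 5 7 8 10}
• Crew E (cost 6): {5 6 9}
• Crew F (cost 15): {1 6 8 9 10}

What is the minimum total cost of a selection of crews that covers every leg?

D, E together cover every leg (D ∪ E = {1, 2, 3, 4, 5, 6, 7, 8, 9, 10}); total cost 8 + 6 = 14.
The greedy pick C, B, E, D costs 21; no covering selection beats 14.

14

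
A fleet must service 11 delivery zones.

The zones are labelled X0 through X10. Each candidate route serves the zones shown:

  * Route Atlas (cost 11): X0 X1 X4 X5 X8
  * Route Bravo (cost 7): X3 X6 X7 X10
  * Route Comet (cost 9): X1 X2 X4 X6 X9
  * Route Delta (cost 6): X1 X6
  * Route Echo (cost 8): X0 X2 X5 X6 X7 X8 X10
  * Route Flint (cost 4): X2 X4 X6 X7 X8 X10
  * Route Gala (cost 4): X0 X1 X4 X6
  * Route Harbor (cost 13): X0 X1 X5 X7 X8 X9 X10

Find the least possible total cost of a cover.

24

Bravo, Flint, Harbor together cover every zone (Bravo ∪ Flint ∪ Harbor = {X0, X1, X2, X3, X4, X5, X6, X7, X8, X9, X10}); total cost 7 + 4 + 13 = 24.
The greedy pick Flint, Gala, Harbor, Bravo costs 28; no covering selection beats 24.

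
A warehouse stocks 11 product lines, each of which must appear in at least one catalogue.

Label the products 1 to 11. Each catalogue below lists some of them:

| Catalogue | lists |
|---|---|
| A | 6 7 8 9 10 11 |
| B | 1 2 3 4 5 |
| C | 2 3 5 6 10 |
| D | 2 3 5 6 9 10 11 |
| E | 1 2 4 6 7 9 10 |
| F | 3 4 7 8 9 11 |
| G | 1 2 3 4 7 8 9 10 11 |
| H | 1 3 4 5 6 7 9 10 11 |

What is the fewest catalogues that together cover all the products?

2

Take {D, G}. Their union is {1, 2, 3, 4, 5, 6, 7, 8, 9, 10, 11}, which is all 11 products.
No single catalogue has all 11 products (the largest, G, has 9), so 2 is optimal.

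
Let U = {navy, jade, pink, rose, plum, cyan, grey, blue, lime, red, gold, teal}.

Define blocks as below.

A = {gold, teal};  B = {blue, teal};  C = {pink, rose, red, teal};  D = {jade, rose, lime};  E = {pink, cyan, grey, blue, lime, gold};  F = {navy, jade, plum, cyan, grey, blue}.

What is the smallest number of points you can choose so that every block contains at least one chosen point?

H = {rose, cyan, teal} meets every block (each contains at least one member of H), and |H| = 3.
No choice of 2 points meets every block, so 3 is the minimum.

3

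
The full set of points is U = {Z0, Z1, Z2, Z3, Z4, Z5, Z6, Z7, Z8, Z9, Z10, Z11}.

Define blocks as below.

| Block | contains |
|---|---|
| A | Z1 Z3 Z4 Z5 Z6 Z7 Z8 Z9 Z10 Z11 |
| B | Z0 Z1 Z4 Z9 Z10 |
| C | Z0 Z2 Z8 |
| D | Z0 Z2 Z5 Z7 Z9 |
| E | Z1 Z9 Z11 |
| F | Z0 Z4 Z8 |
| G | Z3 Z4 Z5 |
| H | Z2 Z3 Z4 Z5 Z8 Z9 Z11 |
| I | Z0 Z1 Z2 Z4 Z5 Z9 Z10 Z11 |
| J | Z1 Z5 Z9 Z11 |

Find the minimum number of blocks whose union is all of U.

2

A and I together: A ∪ I = {Z0, Z1, Z2, Z3, Z4, Z5, Z6, Z7, Z8, Z9, Z10, Z11} — every point is covered.
No single block has all 12 points (the largest, A, has 10), so 2 is optimal.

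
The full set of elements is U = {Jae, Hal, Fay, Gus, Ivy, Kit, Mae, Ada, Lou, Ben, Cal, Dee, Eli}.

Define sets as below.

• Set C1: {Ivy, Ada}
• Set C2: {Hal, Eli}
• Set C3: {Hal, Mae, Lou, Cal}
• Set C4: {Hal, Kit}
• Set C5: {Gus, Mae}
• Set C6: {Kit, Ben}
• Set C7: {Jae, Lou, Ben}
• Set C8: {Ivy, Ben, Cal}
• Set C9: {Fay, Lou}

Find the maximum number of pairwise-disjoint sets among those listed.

C1, C2, C5, C6, C9 are pairwise disjoint (C1={Ivy,Ada}; C2={Hal,Eli}; C5={Gus,Mae}; C6={Kit,Ben}; C9={Fay,Lou}).
Every remaining set overlaps one of these, and no 6 of the listed sets are pairwise disjoint, so 5 is the maximum.

5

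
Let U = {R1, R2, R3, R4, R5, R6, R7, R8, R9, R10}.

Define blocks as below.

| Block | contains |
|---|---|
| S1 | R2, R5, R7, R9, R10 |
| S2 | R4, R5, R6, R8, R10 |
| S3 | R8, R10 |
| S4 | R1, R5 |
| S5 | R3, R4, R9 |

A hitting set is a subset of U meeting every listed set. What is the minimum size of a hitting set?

3

Take H = {R1, R9, R10}. Each listed block contains at least one of these, so H is a hitting set of size 3.
The blocks S3, S4, S5 are pairwise disjoint, so any hitting set needs a separate item for each — at least 3. Hence 3 is optimal.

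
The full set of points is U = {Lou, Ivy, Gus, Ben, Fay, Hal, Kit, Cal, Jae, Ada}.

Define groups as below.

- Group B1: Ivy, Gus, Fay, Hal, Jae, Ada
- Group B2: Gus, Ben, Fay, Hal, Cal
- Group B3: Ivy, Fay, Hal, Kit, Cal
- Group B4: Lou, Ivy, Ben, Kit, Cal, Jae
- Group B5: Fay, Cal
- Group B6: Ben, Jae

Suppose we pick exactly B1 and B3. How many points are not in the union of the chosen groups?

2

Union of B1, B3 = {Ivy, Gus, Fay, Hal, Kit, Cal, Jae, Ada}.
Not covered: Lou, Ben — 2 points.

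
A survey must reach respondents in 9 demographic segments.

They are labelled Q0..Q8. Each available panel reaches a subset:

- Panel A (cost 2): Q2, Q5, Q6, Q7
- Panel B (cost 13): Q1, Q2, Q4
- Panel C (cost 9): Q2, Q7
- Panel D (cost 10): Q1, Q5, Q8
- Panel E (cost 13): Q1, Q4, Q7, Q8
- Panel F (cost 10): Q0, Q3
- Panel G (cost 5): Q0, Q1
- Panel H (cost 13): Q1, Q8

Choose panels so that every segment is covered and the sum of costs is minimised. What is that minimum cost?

25

A, E, F together cover every segment (A ∪ E ∪ F = {Q0, Q1, Q2, Q3, Q4, Q5, Q6, Q7, Q8}); total cost 2 + 13 + 10 = 25.
The greedy pick A, G, E, F costs 30; no covering selection beats 25.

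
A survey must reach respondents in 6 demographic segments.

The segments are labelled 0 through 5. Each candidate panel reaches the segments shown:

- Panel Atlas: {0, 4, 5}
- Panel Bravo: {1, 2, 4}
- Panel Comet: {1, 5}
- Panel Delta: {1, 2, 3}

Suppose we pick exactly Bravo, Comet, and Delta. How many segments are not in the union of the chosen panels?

Union of Bravo, Comet, Delta = {1, 2, 3, 4, 5}.
Not covered: 0 — 1 segment.

1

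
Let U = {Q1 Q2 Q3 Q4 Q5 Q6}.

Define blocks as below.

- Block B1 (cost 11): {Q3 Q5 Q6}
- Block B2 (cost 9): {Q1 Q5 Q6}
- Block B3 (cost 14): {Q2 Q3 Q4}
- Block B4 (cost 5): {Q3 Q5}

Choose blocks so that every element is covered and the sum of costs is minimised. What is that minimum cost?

B2, B3 together cover every element (B2 ∪ B3 = {Q1, Q2, Q3, Q4, Q5, Q6}); total cost 9 + 14 = 23.
The greedy pick B4, B2, B3 costs 28; no covering selection beats 23.

23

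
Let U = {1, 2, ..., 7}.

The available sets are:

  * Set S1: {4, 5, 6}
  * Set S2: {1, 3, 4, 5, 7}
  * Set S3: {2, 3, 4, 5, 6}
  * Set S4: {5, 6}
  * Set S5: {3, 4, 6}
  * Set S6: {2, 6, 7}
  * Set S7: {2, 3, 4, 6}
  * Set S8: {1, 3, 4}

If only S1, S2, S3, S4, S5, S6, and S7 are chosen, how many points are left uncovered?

0

Union of S1, S2, S3, S4, S5, S6, S7 = {1, 2, 3, 4, 5, 6, 7} — that's every point, so 0 are uncovered.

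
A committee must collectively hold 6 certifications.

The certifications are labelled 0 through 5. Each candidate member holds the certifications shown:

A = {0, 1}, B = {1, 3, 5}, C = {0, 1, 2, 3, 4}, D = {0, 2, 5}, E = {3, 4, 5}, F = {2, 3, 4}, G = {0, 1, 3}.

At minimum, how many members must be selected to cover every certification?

2

Take {C, E}. Their union is {0, 1, 2, 3, 4, 5}, which is all 6 certifications.
No single member has all 6 certifications (the largest, C, has 5), so 2 is optimal.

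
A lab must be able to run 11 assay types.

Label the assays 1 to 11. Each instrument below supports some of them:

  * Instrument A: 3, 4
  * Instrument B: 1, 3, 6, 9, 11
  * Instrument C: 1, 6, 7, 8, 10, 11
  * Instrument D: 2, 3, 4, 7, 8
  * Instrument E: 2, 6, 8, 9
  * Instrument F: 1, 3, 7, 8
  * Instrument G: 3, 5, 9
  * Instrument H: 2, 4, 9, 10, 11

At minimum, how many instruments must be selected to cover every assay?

3

C and G and H together: C ∪ G ∪ H = {1, 2, 3, 4, 5, 6, 7, 8, 9, 10, 11} — every assay is covered.
Only G contains 5, so G is forced; the remaining 8 assays need at least 2 more instruments (each remaining instrument adds at most 6) — so at least 3 instruments are needed, and 3 is optimal.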